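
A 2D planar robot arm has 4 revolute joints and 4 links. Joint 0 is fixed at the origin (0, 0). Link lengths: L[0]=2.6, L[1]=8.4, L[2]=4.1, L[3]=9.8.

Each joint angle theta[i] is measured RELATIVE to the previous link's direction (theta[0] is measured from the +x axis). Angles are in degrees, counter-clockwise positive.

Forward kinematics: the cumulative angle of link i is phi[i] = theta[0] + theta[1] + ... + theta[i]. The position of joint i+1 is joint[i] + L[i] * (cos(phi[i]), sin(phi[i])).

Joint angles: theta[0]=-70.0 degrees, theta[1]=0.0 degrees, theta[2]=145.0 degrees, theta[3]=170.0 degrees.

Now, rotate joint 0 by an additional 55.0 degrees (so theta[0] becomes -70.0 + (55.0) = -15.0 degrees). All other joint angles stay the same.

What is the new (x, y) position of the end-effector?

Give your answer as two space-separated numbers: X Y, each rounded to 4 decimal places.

joint[0] = (0.0000, 0.0000)  (base)
link 0: phi[0] = -15 = -15 deg
  cos(-15 deg) = 0.9659, sin(-15 deg) = -0.2588
  joint[1] = (0.0000, 0.0000) + 2.6 * (0.9659, -0.2588) = (0.0000 + 2.5114, 0.0000 + -0.6729) = (2.5114, -0.6729)
link 1: phi[1] = -15 + 0 = -15 deg
  cos(-15 deg) = 0.9659, sin(-15 deg) = -0.2588
  joint[2] = (2.5114, -0.6729) + 8.4 * (0.9659, -0.2588) = (2.5114 + 8.1138, -0.6729 + -2.1741) = (10.6252, -2.8470)
link 2: phi[2] = -15 + 0 + 145 = 130 deg
  cos(130 deg) = -0.6428, sin(130 deg) = 0.7660
  joint[3] = (10.6252, -2.8470) + 4.1 * (-0.6428, 0.7660) = (10.6252 + -2.6354, -2.8470 + 3.1408) = (7.9898, 0.2938)
link 3: phi[3] = -15 + 0 + 145 + 170 = 300 deg
  cos(300 deg) = 0.5000, sin(300 deg) = -0.8660
  joint[4] = (7.9898, 0.2938) + 9.8 * (0.5000, -0.8660) = (7.9898 + 4.9000, 0.2938 + -8.4870) = (12.8898, -8.1933)
End effector: (12.8898, -8.1933)

Answer: 12.8898 -8.1933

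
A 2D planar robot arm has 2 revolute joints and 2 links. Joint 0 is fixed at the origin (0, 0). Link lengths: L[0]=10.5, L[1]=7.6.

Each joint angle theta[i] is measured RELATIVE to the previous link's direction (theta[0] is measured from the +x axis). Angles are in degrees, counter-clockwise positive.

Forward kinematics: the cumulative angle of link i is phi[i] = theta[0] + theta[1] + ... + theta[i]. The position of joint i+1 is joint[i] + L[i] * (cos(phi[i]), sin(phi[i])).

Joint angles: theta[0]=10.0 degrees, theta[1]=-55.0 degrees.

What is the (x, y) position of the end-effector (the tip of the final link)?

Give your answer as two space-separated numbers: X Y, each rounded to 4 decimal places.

Answer: 15.7145 -3.5507

Derivation:
joint[0] = (0.0000, 0.0000)  (base)
link 0: phi[0] = 10 = 10 deg
  cos(10 deg) = 0.9848, sin(10 deg) = 0.1736
  joint[1] = (0.0000, 0.0000) + 10.5 * (0.9848, 0.1736) = (0.0000 + 10.3405, 0.0000 + 1.8233) = (10.3405, 1.8233)
link 1: phi[1] = 10 + -55 = -45 deg
  cos(-45 deg) = 0.7071, sin(-45 deg) = -0.7071
  joint[2] = (10.3405, 1.8233) + 7.6 * (0.7071, -0.7071) = (10.3405 + 5.3740, 1.8233 + -5.3740) = (15.7145, -3.5507)
End effector: (15.7145, -3.5507)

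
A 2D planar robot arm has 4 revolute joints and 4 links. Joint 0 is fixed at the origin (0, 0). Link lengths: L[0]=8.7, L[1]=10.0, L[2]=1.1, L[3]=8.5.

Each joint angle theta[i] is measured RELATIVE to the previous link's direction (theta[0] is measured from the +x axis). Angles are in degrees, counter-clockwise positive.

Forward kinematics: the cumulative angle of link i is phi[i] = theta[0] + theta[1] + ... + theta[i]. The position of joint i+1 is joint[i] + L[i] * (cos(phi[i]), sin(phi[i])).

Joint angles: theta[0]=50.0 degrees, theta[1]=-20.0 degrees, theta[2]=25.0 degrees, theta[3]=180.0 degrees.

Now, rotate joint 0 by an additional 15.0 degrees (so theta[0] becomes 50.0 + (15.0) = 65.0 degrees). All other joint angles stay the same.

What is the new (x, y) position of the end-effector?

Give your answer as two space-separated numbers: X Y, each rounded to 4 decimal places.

joint[0] = (0.0000, 0.0000)  (base)
link 0: phi[0] = 65 = 65 deg
  cos(65 deg) = 0.4226, sin(65 deg) = 0.9063
  joint[1] = (0.0000, 0.0000) + 8.7 * (0.4226, 0.9063) = (0.0000 + 3.6768, 0.0000 + 7.8849) = (3.6768, 7.8849)
link 1: phi[1] = 65 + -20 = 45 deg
  cos(45 deg) = 0.7071, sin(45 deg) = 0.7071
  joint[2] = (3.6768, 7.8849) + 10 * (0.7071, 0.7071) = (3.6768 + 7.0711, 7.8849 + 7.0711) = (10.7478, 14.9559)
link 2: phi[2] = 65 + -20 + 25 = 70 deg
  cos(70 deg) = 0.3420, sin(70 deg) = 0.9397
  joint[3] = (10.7478, 14.9559) + 1.1 * (0.3420, 0.9397) = (10.7478 + 0.3762, 14.9559 + 1.0337) = (11.1241, 15.9896)
link 3: phi[3] = 65 + -20 + 25 + 180 = 250 deg
  cos(250 deg) = -0.3420, sin(250 deg) = -0.9397
  joint[4] = (11.1241, 15.9896) + 8.5 * (-0.3420, -0.9397) = (11.1241 + -2.9072, 15.9896 + -7.9874) = (8.2169, 8.0022)
End effector: (8.2169, 8.0022)

Answer: 8.2169 8.0022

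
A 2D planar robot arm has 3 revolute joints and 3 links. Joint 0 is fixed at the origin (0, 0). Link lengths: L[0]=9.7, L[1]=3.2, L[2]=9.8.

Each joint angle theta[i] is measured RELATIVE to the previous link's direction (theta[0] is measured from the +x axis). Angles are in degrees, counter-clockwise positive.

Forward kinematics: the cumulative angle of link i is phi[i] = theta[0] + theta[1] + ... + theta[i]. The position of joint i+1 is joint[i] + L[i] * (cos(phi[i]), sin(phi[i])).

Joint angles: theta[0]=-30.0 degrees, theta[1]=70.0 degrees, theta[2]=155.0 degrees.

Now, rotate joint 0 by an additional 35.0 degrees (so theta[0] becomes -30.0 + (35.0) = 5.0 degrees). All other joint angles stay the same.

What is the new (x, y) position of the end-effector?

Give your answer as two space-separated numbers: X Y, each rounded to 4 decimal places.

Answer: 4.1920 -3.5709

Derivation:
joint[0] = (0.0000, 0.0000)  (base)
link 0: phi[0] = 5 = 5 deg
  cos(5 deg) = 0.9962, sin(5 deg) = 0.0872
  joint[1] = (0.0000, 0.0000) + 9.7 * (0.9962, 0.0872) = (0.0000 + 9.6631, 0.0000 + 0.8454) = (9.6631, 0.8454)
link 1: phi[1] = 5 + 70 = 75 deg
  cos(75 deg) = 0.2588, sin(75 deg) = 0.9659
  joint[2] = (9.6631, 0.8454) + 3.2 * (0.2588, 0.9659) = (9.6631 + 0.8282, 0.8454 + 3.0910) = (10.4913, 3.9364)
link 2: phi[2] = 5 + 70 + 155 = 230 deg
  cos(230 deg) = -0.6428, sin(230 deg) = -0.7660
  joint[3] = (10.4913, 3.9364) + 9.8 * (-0.6428, -0.7660) = (10.4913 + -6.2993, 3.9364 + -7.5072) = (4.1920, -3.5709)
End effector: (4.1920, -3.5709)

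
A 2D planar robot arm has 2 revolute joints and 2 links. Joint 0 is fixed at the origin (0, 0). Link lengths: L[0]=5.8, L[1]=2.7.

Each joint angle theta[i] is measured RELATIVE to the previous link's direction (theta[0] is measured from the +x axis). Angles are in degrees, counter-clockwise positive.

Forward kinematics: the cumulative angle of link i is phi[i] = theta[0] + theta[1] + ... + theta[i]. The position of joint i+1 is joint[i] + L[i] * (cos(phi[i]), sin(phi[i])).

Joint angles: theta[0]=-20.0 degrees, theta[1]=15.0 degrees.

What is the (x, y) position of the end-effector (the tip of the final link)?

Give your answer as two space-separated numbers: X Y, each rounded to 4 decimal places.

joint[0] = (0.0000, 0.0000)  (base)
link 0: phi[0] = -20 = -20 deg
  cos(-20 deg) = 0.9397, sin(-20 deg) = -0.3420
  joint[1] = (0.0000, 0.0000) + 5.8 * (0.9397, -0.3420) = (0.0000 + 5.4502, 0.0000 + -1.9837) = (5.4502, -1.9837)
link 1: phi[1] = -20 + 15 = -5 deg
  cos(-5 deg) = 0.9962, sin(-5 deg) = -0.0872
  joint[2] = (5.4502, -1.9837) + 2.7 * (0.9962, -0.0872) = (5.4502 + 2.6897, -1.9837 + -0.2353) = (8.1399, -2.2190)
End effector: (8.1399, -2.2190)

Answer: 8.1399 -2.2190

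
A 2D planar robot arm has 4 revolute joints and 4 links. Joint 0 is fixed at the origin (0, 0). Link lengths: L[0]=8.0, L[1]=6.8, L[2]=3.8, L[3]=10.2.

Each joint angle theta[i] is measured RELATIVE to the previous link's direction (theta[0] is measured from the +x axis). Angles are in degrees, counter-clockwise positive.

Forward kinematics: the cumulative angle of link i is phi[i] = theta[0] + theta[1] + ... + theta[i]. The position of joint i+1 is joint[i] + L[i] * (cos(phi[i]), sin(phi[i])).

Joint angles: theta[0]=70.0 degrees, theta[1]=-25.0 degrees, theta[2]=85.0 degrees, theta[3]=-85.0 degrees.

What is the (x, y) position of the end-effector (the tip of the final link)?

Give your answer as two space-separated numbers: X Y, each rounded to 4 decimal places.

Answer: 12.3144 22.4493

Derivation:
joint[0] = (0.0000, 0.0000)  (base)
link 0: phi[0] = 70 = 70 deg
  cos(70 deg) = 0.3420, sin(70 deg) = 0.9397
  joint[1] = (0.0000, 0.0000) + 8 * (0.3420, 0.9397) = (0.0000 + 2.7362, 0.0000 + 7.5175) = (2.7362, 7.5175)
link 1: phi[1] = 70 + -25 = 45 deg
  cos(45 deg) = 0.7071, sin(45 deg) = 0.7071
  joint[2] = (2.7362, 7.5175) + 6.8 * (0.7071, 0.7071) = (2.7362 + 4.8083, 7.5175 + 4.8083) = (7.5445, 12.3259)
link 2: phi[2] = 70 + -25 + 85 = 130 deg
  cos(130 deg) = -0.6428, sin(130 deg) = 0.7660
  joint[3] = (7.5445, 12.3259) + 3.8 * (-0.6428, 0.7660) = (7.5445 + -2.4426, 12.3259 + 2.9110) = (5.1019, 15.2368)
link 3: phi[3] = 70 + -25 + 85 + -85 = 45 deg
  cos(45 deg) = 0.7071, sin(45 deg) = 0.7071
  joint[4] = (5.1019, 15.2368) + 10.2 * (0.7071, 0.7071) = (5.1019 + 7.2125, 15.2368 + 7.2125) = (12.3144, 22.4493)
End effector: (12.3144, 22.4493)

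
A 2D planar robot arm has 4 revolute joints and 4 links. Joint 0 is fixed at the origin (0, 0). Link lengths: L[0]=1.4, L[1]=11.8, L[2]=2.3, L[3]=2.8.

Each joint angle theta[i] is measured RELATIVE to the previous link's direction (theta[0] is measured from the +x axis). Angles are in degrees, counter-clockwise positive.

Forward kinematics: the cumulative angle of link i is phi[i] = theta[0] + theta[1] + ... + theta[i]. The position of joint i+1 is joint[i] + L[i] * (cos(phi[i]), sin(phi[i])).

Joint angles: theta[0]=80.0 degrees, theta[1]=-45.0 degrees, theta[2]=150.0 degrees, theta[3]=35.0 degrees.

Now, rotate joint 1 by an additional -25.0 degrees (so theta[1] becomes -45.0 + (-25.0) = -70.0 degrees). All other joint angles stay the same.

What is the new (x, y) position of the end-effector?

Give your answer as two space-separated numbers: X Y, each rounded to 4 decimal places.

joint[0] = (0.0000, 0.0000)  (base)
link 0: phi[0] = 80 = 80 deg
  cos(80 deg) = 0.1736, sin(80 deg) = 0.9848
  joint[1] = (0.0000, 0.0000) + 1.4 * (0.1736, 0.9848) = (0.0000 + 0.2431, 0.0000 + 1.3787) = (0.2431, 1.3787)
link 1: phi[1] = 80 + -70 = 10 deg
  cos(10 deg) = 0.9848, sin(10 deg) = 0.1736
  joint[2] = (0.2431, 1.3787) + 11.8 * (0.9848, 0.1736) = (0.2431 + 11.6207, 1.3787 + 2.0490) = (11.8638, 3.4278)
link 2: phi[2] = 80 + -70 + 150 = 160 deg
  cos(160 deg) = -0.9397, sin(160 deg) = 0.3420
  joint[3] = (11.8638, 3.4278) + 2.3 * (-0.9397, 0.3420) = (11.8638 + -2.1613, 3.4278 + 0.7866) = (9.7025, 4.2144)
link 3: phi[3] = 80 + -70 + 150 + 35 = 195 deg
  cos(195 deg) = -0.9659, sin(195 deg) = -0.2588
  joint[4] = (9.7025, 4.2144) + 2.8 * (-0.9659, -0.2588) = (9.7025 + -2.7046, 4.2144 + -0.7247) = (6.9980, 3.4897)
End effector: (6.9980, 3.4897)

Answer: 6.9980 3.4897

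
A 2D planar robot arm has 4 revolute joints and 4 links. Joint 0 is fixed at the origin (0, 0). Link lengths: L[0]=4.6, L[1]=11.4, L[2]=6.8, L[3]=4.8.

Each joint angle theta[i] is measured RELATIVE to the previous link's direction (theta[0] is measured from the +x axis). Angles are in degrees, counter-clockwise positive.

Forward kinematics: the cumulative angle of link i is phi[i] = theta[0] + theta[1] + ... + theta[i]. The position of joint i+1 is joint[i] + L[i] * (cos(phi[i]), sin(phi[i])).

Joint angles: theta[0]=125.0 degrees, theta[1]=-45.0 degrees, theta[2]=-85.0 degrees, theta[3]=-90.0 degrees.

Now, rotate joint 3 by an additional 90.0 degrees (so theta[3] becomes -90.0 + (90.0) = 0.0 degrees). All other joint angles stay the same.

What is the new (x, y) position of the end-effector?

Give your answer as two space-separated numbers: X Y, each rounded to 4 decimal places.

joint[0] = (0.0000, 0.0000)  (base)
link 0: phi[0] = 125 = 125 deg
  cos(125 deg) = -0.5736, sin(125 deg) = 0.8192
  joint[1] = (0.0000, 0.0000) + 4.6 * (-0.5736, 0.8192) = (0.0000 + -2.6385, 0.0000 + 3.7681) = (-2.6385, 3.7681)
link 1: phi[1] = 125 + -45 = 80 deg
  cos(80 deg) = 0.1736, sin(80 deg) = 0.9848
  joint[2] = (-2.6385, 3.7681) + 11.4 * (0.1736, 0.9848) = (-2.6385 + 1.9796, 3.7681 + 11.2268) = (-0.6589, 14.9949)
link 2: phi[2] = 125 + -45 + -85 = -5 deg
  cos(-5 deg) = 0.9962, sin(-5 deg) = -0.0872
  joint[3] = (-0.6589, 14.9949) + 6.8 * (0.9962, -0.0872) = (-0.6589 + 6.7741, 14.9949 + -0.5927) = (6.1153, 14.4022)
link 3: phi[3] = 125 + -45 + -85 + 0 = -5 deg
  cos(-5 deg) = 0.9962, sin(-5 deg) = -0.0872
  joint[4] = (6.1153, 14.4022) + 4.8 * (0.9962, -0.0872) = (6.1153 + 4.7817, 14.4022 + -0.4183) = (10.8970, 13.9839)
End effector: (10.8970, 13.9839)

Answer: 10.8970 13.9839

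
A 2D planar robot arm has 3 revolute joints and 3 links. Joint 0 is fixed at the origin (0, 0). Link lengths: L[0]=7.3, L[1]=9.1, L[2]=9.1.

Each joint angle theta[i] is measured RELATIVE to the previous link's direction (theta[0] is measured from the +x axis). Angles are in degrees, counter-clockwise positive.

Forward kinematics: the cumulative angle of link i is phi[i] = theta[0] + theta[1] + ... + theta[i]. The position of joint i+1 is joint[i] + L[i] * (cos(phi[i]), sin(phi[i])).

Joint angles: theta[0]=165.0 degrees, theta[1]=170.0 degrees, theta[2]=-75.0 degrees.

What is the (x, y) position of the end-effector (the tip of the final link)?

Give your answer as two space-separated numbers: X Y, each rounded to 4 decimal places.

joint[0] = (0.0000, 0.0000)  (base)
link 0: phi[0] = 165 = 165 deg
  cos(165 deg) = -0.9659, sin(165 deg) = 0.2588
  joint[1] = (0.0000, 0.0000) + 7.3 * (-0.9659, 0.2588) = (0.0000 + -7.0513, 0.0000 + 1.8894) = (-7.0513, 1.8894)
link 1: phi[1] = 165 + 170 = 335 deg
  cos(335 deg) = 0.9063, sin(335 deg) = -0.4226
  joint[2] = (-7.0513, 1.8894) + 9.1 * (0.9063, -0.4226) = (-7.0513 + 8.2474, 1.8894 + -3.8458) = (1.1961, -1.9564)
link 2: phi[2] = 165 + 170 + -75 = 260 deg
  cos(260 deg) = -0.1736, sin(260 deg) = -0.9848
  joint[3] = (1.1961, -1.9564) + 9.1 * (-0.1736, -0.9848) = (1.1961 + -1.5802, -1.9564 + -8.9618) = (-0.3841, -10.9182)
End effector: (-0.3841, -10.9182)

Answer: -0.3841 -10.9182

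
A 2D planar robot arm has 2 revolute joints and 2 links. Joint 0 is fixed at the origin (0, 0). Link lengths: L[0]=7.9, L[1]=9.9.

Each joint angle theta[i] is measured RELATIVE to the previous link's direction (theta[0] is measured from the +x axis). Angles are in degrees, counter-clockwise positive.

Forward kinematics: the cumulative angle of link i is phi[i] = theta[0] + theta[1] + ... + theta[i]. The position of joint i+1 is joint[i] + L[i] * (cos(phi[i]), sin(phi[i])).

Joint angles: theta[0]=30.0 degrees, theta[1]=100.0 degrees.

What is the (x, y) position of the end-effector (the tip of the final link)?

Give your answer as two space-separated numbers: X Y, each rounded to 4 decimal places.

joint[0] = (0.0000, 0.0000)  (base)
link 0: phi[0] = 30 = 30 deg
  cos(30 deg) = 0.8660, sin(30 deg) = 0.5000
  joint[1] = (0.0000, 0.0000) + 7.9 * (0.8660, 0.5000) = (0.0000 + 6.8416, 0.0000 + 3.9500) = (6.8416, 3.9500)
link 1: phi[1] = 30 + 100 = 130 deg
  cos(130 deg) = -0.6428, sin(130 deg) = 0.7660
  joint[2] = (6.8416, 3.9500) + 9.9 * (-0.6428, 0.7660) = (6.8416 + -6.3636, 3.9500 + 7.5838) = (0.4780, 11.5338)
End effector: (0.4780, 11.5338)

Answer: 0.4780 11.5338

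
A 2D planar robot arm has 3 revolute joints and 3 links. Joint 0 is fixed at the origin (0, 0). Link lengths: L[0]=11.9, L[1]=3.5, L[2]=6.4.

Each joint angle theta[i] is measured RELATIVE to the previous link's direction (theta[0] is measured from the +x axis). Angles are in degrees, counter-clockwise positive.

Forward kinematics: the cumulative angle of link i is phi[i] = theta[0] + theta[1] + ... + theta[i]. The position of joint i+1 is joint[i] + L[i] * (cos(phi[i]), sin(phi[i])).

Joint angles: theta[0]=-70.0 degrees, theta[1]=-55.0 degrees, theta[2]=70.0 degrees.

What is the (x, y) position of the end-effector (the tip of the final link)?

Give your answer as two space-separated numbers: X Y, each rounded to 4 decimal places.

Answer: 5.7334 -19.2919

Derivation:
joint[0] = (0.0000, 0.0000)  (base)
link 0: phi[0] = -70 = -70 deg
  cos(-70 deg) = 0.3420, sin(-70 deg) = -0.9397
  joint[1] = (0.0000, 0.0000) + 11.9 * (0.3420, -0.9397) = (0.0000 + 4.0700, 0.0000 + -11.1823) = (4.0700, -11.1823)
link 1: phi[1] = -70 + -55 = -125 deg
  cos(-125 deg) = -0.5736, sin(-125 deg) = -0.8192
  joint[2] = (4.0700, -11.1823) + 3.5 * (-0.5736, -0.8192) = (4.0700 + -2.0075, -11.1823 + -2.8670) = (2.0625, -14.0494)
link 2: phi[2] = -70 + -55 + 70 = -55 deg
  cos(-55 deg) = 0.5736, sin(-55 deg) = -0.8192
  joint[3] = (2.0625, -14.0494) + 6.4 * (0.5736, -0.8192) = (2.0625 + 3.6709, -14.0494 + -5.2426) = (5.7334, -19.2919)
End effector: (5.7334, -19.2919)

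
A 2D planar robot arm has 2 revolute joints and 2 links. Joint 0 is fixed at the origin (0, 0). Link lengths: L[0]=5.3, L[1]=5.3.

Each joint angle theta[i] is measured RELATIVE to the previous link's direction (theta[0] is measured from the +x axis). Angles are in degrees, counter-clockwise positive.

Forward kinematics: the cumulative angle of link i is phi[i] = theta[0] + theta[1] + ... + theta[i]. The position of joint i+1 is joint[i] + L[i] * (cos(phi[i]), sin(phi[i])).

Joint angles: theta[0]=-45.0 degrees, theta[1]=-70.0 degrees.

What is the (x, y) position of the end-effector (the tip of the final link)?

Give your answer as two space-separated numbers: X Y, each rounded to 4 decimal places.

joint[0] = (0.0000, 0.0000)  (base)
link 0: phi[0] = -45 = -45 deg
  cos(-45 deg) = 0.7071, sin(-45 deg) = -0.7071
  joint[1] = (0.0000, 0.0000) + 5.3 * (0.7071, -0.7071) = (0.0000 + 3.7477, 0.0000 + -3.7477) = (3.7477, -3.7477)
link 1: phi[1] = -45 + -70 = -115 deg
  cos(-115 deg) = -0.4226, sin(-115 deg) = -0.9063
  joint[2] = (3.7477, -3.7477) + 5.3 * (-0.4226, -0.9063) = (3.7477 + -2.2399, -3.7477 + -4.8034) = (1.5078, -8.5511)
End effector: (1.5078, -8.5511)

Answer: 1.5078 -8.5511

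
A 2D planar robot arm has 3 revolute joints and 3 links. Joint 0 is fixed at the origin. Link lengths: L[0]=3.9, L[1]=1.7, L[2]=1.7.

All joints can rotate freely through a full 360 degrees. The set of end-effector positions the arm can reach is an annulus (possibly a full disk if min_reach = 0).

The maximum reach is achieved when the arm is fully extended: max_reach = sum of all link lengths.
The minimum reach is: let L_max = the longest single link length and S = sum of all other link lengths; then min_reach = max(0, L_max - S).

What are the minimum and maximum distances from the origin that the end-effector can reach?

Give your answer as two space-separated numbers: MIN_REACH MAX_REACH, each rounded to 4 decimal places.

Answer: 0.5000 7.3000

Derivation:
Link lengths: [3.9, 1.7, 1.7]
max_reach = 3.9 + 1.7 + 1.7 = 7.3
L_max = max([3.9, 1.7, 1.7]) = 3.9
S (sum of others) = 7.3 - 3.9 = 3.4
min_reach = max(0, 3.9 - 3.4) = max(0, 0.5) = 0.5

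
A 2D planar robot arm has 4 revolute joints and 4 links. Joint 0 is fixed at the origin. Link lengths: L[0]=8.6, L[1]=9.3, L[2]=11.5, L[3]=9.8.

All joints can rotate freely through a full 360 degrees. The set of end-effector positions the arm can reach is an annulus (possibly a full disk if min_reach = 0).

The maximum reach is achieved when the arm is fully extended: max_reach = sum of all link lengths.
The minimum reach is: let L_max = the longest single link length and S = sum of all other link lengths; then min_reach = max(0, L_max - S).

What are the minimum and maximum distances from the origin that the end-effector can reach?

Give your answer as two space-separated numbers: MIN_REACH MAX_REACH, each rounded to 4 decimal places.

Answer: 0.0000 39.2000

Derivation:
Link lengths: [8.6, 9.3, 11.5, 9.8]
max_reach = 8.6 + 9.3 + 11.5 + 9.8 = 39.2
L_max = max([8.6, 9.3, 11.5, 9.8]) = 11.5
S (sum of others) = 39.2 - 11.5 = 27.7
min_reach = max(0, 11.5 - 27.7) = max(0, -16.2) = 0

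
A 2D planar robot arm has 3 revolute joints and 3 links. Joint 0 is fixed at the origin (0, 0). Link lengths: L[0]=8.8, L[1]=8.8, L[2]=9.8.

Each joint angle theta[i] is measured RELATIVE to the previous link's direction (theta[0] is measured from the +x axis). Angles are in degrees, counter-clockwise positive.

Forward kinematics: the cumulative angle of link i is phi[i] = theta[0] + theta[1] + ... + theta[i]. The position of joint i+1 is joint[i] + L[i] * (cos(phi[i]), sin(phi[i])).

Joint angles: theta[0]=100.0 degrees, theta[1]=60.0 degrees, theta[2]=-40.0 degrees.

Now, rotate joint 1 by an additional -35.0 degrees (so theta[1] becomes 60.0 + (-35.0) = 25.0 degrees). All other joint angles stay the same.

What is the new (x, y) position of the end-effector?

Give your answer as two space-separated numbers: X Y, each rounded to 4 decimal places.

Answer: -5.7215 25.6376

Derivation:
joint[0] = (0.0000, 0.0000)  (base)
link 0: phi[0] = 100 = 100 deg
  cos(100 deg) = -0.1736, sin(100 deg) = 0.9848
  joint[1] = (0.0000, 0.0000) + 8.8 * (-0.1736, 0.9848) = (0.0000 + -1.5281, 0.0000 + 8.6663) = (-1.5281, 8.6663)
link 1: phi[1] = 100 + 25 = 125 deg
  cos(125 deg) = -0.5736, sin(125 deg) = 0.8192
  joint[2] = (-1.5281, 8.6663) + 8.8 * (-0.5736, 0.8192) = (-1.5281 + -5.0475, 8.6663 + 7.2085) = (-6.5756, 15.8748)
link 2: phi[2] = 100 + 25 + -40 = 85 deg
  cos(85 deg) = 0.0872, sin(85 deg) = 0.9962
  joint[3] = (-6.5756, 15.8748) + 9.8 * (0.0872, 0.9962) = (-6.5756 + 0.8541, 15.8748 + 9.7627) = (-5.7215, 25.6376)
End effector: (-5.7215, 25.6376)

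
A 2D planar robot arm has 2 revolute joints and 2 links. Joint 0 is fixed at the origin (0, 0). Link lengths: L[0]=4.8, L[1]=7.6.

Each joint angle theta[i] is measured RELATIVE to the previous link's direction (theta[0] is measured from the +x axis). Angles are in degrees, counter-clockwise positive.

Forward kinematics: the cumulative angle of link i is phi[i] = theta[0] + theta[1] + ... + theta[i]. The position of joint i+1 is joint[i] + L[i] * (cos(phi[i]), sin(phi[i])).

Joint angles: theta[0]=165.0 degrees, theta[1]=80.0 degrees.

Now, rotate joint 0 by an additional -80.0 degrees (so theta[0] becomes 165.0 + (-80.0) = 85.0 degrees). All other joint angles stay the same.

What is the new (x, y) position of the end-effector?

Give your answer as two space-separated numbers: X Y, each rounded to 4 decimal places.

joint[0] = (0.0000, 0.0000)  (base)
link 0: phi[0] = 85 = 85 deg
  cos(85 deg) = 0.0872, sin(85 deg) = 0.9962
  joint[1] = (0.0000, 0.0000) + 4.8 * (0.0872, 0.9962) = (0.0000 + 0.4183, 0.0000 + 4.7817) = (0.4183, 4.7817)
link 1: phi[1] = 85 + 80 = 165 deg
  cos(165 deg) = -0.9659, sin(165 deg) = 0.2588
  joint[2] = (0.4183, 4.7817) + 7.6 * (-0.9659, 0.2588) = (0.4183 + -7.3410, 4.7817 + 1.9670) = (-6.9227, 6.7488)
End effector: (-6.9227, 6.7488)

Answer: -6.9227 6.7488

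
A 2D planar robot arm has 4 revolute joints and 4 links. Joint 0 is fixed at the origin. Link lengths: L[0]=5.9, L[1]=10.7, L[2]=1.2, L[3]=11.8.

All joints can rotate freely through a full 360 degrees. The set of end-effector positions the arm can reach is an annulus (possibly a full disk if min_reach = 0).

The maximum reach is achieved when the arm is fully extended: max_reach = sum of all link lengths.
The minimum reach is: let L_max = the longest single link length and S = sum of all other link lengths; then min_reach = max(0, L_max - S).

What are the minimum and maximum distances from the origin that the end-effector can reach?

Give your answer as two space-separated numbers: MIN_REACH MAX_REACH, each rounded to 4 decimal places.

Link lengths: [5.9, 10.7, 1.2, 11.8]
max_reach = 5.9 + 10.7 + 1.2 + 11.8 = 29.6
L_max = max([5.9, 10.7, 1.2, 11.8]) = 11.8
S (sum of others) = 29.6 - 11.8 = 17.8
min_reach = max(0, 11.8 - 17.8) = max(0, -6) = 0

Answer: 0.0000 29.6000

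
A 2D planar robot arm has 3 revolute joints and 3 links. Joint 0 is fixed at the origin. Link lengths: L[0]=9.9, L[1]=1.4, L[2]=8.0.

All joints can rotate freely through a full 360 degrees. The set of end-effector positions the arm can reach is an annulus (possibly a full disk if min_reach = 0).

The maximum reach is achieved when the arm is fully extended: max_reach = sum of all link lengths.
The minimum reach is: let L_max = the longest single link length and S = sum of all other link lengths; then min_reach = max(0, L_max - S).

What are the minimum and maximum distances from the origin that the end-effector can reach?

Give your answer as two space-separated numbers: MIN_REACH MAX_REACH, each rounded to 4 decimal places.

Answer: 0.5000 19.3000

Derivation:
Link lengths: [9.9, 1.4, 8.0]
max_reach = 9.9 + 1.4 + 8 = 19.3
L_max = max([9.9, 1.4, 8.0]) = 9.9
S (sum of others) = 19.3 - 9.9 = 9.4
min_reach = max(0, 9.9 - 9.4) = max(0, 0.5) = 0.5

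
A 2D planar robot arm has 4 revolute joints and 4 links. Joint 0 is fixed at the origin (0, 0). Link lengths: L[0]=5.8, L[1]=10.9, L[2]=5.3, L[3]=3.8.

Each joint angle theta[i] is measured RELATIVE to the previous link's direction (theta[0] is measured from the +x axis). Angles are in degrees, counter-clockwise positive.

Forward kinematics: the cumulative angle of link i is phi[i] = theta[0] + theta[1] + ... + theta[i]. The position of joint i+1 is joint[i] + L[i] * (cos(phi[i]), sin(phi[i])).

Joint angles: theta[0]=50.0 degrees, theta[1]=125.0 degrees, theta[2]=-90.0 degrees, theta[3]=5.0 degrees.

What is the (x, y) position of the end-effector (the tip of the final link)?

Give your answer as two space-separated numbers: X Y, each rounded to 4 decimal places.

Answer: -6.6684 14.4729

Derivation:
joint[0] = (0.0000, 0.0000)  (base)
link 0: phi[0] = 50 = 50 deg
  cos(50 deg) = 0.6428, sin(50 deg) = 0.7660
  joint[1] = (0.0000, 0.0000) + 5.8 * (0.6428, 0.7660) = (0.0000 + 3.7282, 0.0000 + 4.4431) = (3.7282, 4.4431)
link 1: phi[1] = 50 + 125 = 175 deg
  cos(175 deg) = -0.9962, sin(175 deg) = 0.0872
  joint[2] = (3.7282, 4.4431) + 10.9 * (-0.9962, 0.0872) = (3.7282 + -10.8585, 4.4431 + 0.9500) = (-7.1304, 5.3931)
link 2: phi[2] = 50 + 125 + -90 = 85 deg
  cos(85 deg) = 0.0872, sin(85 deg) = 0.9962
  joint[3] = (-7.1304, 5.3931) + 5.3 * (0.0872, 0.9962) = (-7.1304 + 0.4619, 5.3931 + 5.2798) = (-6.6684, 10.6729)
link 3: phi[3] = 50 + 125 + -90 + 5 = 90 deg
  cos(90 deg) = 0.0000, sin(90 deg) = 1.0000
  joint[4] = (-6.6684, 10.6729) + 3.8 * (0.0000, 1.0000) = (-6.6684 + 0.0000, 10.6729 + 3.8000) = (-6.6684, 14.4729)
End effector: (-6.6684, 14.4729)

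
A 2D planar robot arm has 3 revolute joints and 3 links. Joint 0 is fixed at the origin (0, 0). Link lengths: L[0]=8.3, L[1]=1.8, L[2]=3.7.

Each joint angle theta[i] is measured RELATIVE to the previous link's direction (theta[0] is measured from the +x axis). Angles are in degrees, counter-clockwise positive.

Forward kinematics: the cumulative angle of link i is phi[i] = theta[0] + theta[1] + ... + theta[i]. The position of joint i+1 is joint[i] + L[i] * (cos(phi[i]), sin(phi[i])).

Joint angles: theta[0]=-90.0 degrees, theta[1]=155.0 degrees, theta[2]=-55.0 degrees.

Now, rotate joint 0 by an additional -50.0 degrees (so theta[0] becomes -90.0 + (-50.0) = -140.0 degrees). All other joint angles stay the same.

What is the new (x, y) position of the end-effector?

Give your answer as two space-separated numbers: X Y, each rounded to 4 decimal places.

joint[0] = (0.0000, 0.0000)  (base)
link 0: phi[0] = -140 = -140 deg
  cos(-140 deg) = -0.7660, sin(-140 deg) = -0.6428
  joint[1] = (0.0000, 0.0000) + 8.3 * (-0.7660, -0.6428) = (0.0000 + -6.3582, 0.0000 + -5.3351) = (-6.3582, -5.3351)
link 1: phi[1] = -140 + 155 = 15 deg
  cos(15 deg) = 0.9659, sin(15 deg) = 0.2588
  joint[2] = (-6.3582, -5.3351) + 1.8 * (0.9659, 0.2588) = (-6.3582 + 1.7387, -5.3351 + 0.4659) = (-4.6195, -4.8693)
link 2: phi[2] = -140 + 155 + -55 = -40 deg
  cos(-40 deg) = 0.7660, sin(-40 deg) = -0.6428
  joint[3] = (-4.6195, -4.8693) + 3.7 * (0.7660, -0.6428) = (-4.6195 + 2.8344, -4.8693 + -2.3783) = (-1.7851, -7.2476)
End effector: (-1.7851, -7.2476)

Answer: -1.7851 -7.2476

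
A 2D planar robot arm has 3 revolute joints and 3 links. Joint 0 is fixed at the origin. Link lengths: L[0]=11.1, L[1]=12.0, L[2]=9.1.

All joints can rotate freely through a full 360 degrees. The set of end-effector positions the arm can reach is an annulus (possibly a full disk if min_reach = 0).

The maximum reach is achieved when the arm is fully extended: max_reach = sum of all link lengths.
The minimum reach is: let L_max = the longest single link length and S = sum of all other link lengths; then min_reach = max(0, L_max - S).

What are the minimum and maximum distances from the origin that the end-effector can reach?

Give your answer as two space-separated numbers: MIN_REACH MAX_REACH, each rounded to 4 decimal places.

Link lengths: [11.1, 12.0, 9.1]
max_reach = 11.1 + 12 + 9.1 = 32.2
L_max = max([11.1, 12.0, 9.1]) = 12
S (sum of others) = 32.2 - 12 = 20.2
min_reach = max(0, 12 - 20.2) = max(0, -8.2) = 0

Answer: 0.0000 32.2000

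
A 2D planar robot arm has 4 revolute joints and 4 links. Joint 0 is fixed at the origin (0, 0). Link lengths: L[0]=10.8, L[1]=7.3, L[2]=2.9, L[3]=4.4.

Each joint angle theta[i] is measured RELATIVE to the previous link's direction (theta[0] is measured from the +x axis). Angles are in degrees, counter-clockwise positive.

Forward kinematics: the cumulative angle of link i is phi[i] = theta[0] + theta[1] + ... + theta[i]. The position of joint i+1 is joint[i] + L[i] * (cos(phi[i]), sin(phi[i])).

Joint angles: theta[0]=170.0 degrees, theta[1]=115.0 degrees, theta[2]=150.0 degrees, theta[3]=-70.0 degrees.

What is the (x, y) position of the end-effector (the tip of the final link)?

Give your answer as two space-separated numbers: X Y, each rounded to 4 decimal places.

joint[0] = (0.0000, 0.0000)  (base)
link 0: phi[0] = 170 = 170 deg
  cos(170 deg) = -0.9848, sin(170 deg) = 0.1736
  joint[1] = (0.0000, 0.0000) + 10.8 * (-0.9848, 0.1736) = (0.0000 + -10.6359, 0.0000 + 1.8754) = (-10.6359, 1.8754)
link 1: phi[1] = 170 + 115 = 285 deg
  cos(285 deg) = 0.2588, sin(285 deg) = -0.9659
  joint[2] = (-10.6359, 1.8754) + 7.3 * (0.2588, -0.9659) = (-10.6359 + 1.8894, 1.8754 + -7.0513) = (-8.7465, -5.1759)
link 2: phi[2] = 170 + 115 + 150 = 435 deg
  cos(435 deg) = 0.2588, sin(435 deg) = 0.9659
  joint[3] = (-8.7465, -5.1759) + 2.9 * (0.2588, 0.9659) = (-8.7465 + 0.7506, -5.1759 + 2.8012) = (-7.9960, -2.3747)
link 3: phi[3] = 170 + 115 + 150 + -70 = 365 deg
  cos(365 deg) = 0.9962, sin(365 deg) = 0.0872
  joint[4] = (-7.9960, -2.3747) + 4.4 * (0.9962, 0.0872) = (-7.9960 + 4.3833, -2.3747 + 0.3835) = (-3.6127, -1.9912)
End effector: (-3.6127, -1.9912)

Answer: -3.6127 -1.9912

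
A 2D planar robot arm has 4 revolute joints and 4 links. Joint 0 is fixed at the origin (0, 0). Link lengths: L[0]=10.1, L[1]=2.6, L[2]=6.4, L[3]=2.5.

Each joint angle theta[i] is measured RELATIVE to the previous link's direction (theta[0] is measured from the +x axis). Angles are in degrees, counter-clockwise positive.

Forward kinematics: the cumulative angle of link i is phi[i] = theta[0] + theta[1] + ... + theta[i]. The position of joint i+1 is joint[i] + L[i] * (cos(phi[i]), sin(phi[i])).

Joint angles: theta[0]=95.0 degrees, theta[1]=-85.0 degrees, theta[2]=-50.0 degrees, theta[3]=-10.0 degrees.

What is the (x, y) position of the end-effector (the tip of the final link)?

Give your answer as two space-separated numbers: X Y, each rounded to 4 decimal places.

joint[0] = (0.0000, 0.0000)  (base)
link 0: phi[0] = 95 = 95 deg
  cos(95 deg) = -0.0872, sin(95 deg) = 0.9962
  joint[1] = (0.0000, 0.0000) + 10.1 * (-0.0872, 0.9962) = (0.0000 + -0.8803, 0.0000 + 10.0616) = (-0.8803, 10.0616)
link 1: phi[1] = 95 + -85 = 10 deg
  cos(10 deg) = 0.9848, sin(10 deg) = 0.1736
  joint[2] = (-0.8803, 10.0616) + 2.6 * (0.9848, 0.1736) = (-0.8803 + 2.5605, 10.0616 + 0.4515) = (1.6802, 10.5131)
link 2: phi[2] = 95 + -85 + -50 = -40 deg
  cos(-40 deg) = 0.7660, sin(-40 deg) = -0.6428
  joint[3] = (1.6802, 10.5131) + 6.4 * (0.7660, -0.6428) = (1.6802 + 4.9027, 10.5131 + -4.1138) = (6.5829, 6.3992)
link 3: phi[3] = 95 + -85 + -50 + -10 = -50 deg
  cos(-50 deg) = 0.6428, sin(-50 deg) = -0.7660
  joint[4] = (6.5829, 6.3992) + 2.5 * (0.6428, -0.7660) = (6.5829 + 1.6070, 6.3992 + -1.9151) = (8.1899, 4.4841)
End effector: (8.1899, 4.4841)

Answer: 8.1899 4.4841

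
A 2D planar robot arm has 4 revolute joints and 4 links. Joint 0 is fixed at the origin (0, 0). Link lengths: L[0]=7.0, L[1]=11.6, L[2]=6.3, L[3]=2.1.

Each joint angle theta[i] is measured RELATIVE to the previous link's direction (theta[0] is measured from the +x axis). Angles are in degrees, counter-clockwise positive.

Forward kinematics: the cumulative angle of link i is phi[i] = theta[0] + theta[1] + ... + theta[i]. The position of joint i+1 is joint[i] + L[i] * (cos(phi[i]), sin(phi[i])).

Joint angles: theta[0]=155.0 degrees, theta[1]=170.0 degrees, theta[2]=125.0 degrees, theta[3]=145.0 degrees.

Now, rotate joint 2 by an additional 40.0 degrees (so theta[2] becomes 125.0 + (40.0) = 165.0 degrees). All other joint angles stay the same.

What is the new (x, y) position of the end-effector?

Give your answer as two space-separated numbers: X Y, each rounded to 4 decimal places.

joint[0] = (0.0000, 0.0000)  (base)
link 0: phi[0] = 155 = 155 deg
  cos(155 deg) = -0.9063, sin(155 deg) = 0.4226
  joint[1] = (0.0000, 0.0000) + 7 * (-0.9063, 0.4226) = (0.0000 + -6.3442, 0.0000 + 2.9583) = (-6.3442, 2.9583)
link 1: phi[1] = 155 + 170 = 325 deg
  cos(325 deg) = 0.8192, sin(325 deg) = -0.5736
  joint[2] = (-6.3442, 2.9583) + 11.6 * (0.8192, -0.5736) = (-6.3442 + 9.5022, 2.9583 + -6.6535) = (3.1580, -3.6952)
link 2: phi[2] = 155 + 170 + 165 = 490 deg
  cos(490 deg) = -0.6428, sin(490 deg) = 0.7660
  joint[3] = (3.1580, -3.6952) + 6.3 * (-0.6428, 0.7660) = (3.1580 + -4.0496, -3.6952 + 4.8261) = (-0.8916, 1.1309)
link 3: phi[3] = 155 + 170 + 165 + 145 = 635 deg
  cos(635 deg) = 0.0872, sin(635 deg) = -0.9962
  joint[4] = (-0.8916, 1.1309) + 2.1 * (0.0872, -0.9962) = (-0.8916 + 0.1830, 1.1309 + -2.0920) = (-0.7085, -0.9611)
End effector: (-0.7085, -0.9611)

Answer: -0.7085 -0.9611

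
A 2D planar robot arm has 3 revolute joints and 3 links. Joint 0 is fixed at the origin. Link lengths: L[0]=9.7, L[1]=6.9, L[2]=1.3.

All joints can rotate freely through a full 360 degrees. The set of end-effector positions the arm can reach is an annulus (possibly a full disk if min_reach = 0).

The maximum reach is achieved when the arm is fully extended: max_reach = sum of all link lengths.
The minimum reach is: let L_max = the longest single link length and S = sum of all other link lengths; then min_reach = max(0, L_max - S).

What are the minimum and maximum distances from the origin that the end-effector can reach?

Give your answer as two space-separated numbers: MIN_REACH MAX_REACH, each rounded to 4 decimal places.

Link lengths: [9.7, 6.9, 1.3]
max_reach = 9.7 + 6.9 + 1.3 = 17.9
L_max = max([9.7, 6.9, 1.3]) = 9.7
S (sum of others) = 17.9 - 9.7 = 8.2
min_reach = max(0, 9.7 - 8.2) = max(0, 1.5) = 1.5

Answer: 1.5000 17.9000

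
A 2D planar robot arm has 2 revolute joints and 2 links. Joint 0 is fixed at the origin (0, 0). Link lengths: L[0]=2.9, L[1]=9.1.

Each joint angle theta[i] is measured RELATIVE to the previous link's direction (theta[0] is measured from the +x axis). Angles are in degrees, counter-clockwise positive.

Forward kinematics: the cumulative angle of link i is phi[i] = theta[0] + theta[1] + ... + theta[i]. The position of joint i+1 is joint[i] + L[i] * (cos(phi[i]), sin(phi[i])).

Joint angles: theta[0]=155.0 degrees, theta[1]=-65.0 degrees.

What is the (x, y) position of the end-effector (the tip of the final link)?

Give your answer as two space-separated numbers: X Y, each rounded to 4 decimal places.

joint[0] = (0.0000, 0.0000)  (base)
link 0: phi[0] = 155 = 155 deg
  cos(155 deg) = -0.9063, sin(155 deg) = 0.4226
  joint[1] = (0.0000, 0.0000) + 2.9 * (-0.9063, 0.4226) = (0.0000 + -2.6283, 0.0000 + 1.2256) = (-2.6283, 1.2256)
link 1: phi[1] = 155 + -65 = 90 deg
  cos(90 deg) = 0.0000, sin(90 deg) = 1.0000
  joint[2] = (-2.6283, 1.2256) + 9.1 * (0.0000, 1.0000) = (-2.6283 + 0.0000, 1.2256 + 9.1000) = (-2.6283, 10.3256)
End effector: (-2.6283, 10.3256)

Answer: -2.6283 10.3256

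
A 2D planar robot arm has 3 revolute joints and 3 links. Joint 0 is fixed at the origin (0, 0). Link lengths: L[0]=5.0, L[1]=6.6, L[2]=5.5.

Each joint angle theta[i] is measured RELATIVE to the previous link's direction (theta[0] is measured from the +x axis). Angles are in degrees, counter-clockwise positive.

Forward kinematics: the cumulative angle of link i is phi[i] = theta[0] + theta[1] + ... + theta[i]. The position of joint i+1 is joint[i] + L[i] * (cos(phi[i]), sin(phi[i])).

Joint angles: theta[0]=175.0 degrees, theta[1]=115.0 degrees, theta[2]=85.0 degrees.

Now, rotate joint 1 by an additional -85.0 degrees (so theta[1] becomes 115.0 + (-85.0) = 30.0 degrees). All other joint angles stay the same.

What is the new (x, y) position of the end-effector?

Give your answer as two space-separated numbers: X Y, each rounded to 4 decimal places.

Answer: -9.0815 -7.5218

Derivation:
joint[0] = (0.0000, 0.0000)  (base)
link 0: phi[0] = 175 = 175 deg
  cos(175 deg) = -0.9962, sin(175 deg) = 0.0872
  joint[1] = (0.0000, 0.0000) + 5 * (-0.9962, 0.0872) = (0.0000 + -4.9810, 0.0000 + 0.4358) = (-4.9810, 0.4358)
link 1: phi[1] = 175 + 30 = 205 deg
  cos(205 deg) = -0.9063, sin(205 deg) = -0.4226
  joint[2] = (-4.9810, 0.4358) + 6.6 * (-0.9063, -0.4226) = (-4.9810 + -5.9816, 0.4358 + -2.7893) = (-10.9626, -2.3535)
link 2: phi[2] = 175 + 30 + 85 = 290 deg
  cos(290 deg) = 0.3420, sin(290 deg) = -0.9397
  joint[3] = (-10.9626, -2.3535) + 5.5 * (0.3420, -0.9397) = (-10.9626 + 1.8811, -2.3535 + -5.1683) = (-9.0815, -7.5218)
End effector: (-9.0815, -7.5218)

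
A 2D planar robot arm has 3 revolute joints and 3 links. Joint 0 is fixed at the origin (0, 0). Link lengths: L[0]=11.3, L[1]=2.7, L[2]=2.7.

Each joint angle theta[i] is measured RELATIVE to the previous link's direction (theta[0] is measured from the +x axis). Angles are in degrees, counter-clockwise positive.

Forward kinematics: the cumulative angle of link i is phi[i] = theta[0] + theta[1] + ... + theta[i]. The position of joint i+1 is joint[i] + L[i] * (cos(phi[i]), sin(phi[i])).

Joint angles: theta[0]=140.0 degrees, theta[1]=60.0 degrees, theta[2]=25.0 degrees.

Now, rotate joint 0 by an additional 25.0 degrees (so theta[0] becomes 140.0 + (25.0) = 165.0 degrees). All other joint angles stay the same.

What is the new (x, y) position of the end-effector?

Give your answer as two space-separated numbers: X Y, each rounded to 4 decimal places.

joint[0] = (0.0000, 0.0000)  (base)
link 0: phi[0] = 165 = 165 deg
  cos(165 deg) = -0.9659, sin(165 deg) = 0.2588
  joint[1] = (0.0000, 0.0000) + 11.3 * (-0.9659, 0.2588) = (0.0000 + -10.9150, 0.0000 + 2.9247) = (-10.9150, 2.9247)
link 1: phi[1] = 165 + 60 = 225 deg
  cos(225 deg) = -0.7071, sin(225 deg) = -0.7071
  joint[2] = (-10.9150, 2.9247) + 2.7 * (-0.7071, -0.7071) = (-10.9150 + -1.9092, 2.9247 + -1.9092) = (-12.8242, 1.0155)
link 2: phi[2] = 165 + 60 + 25 = 250 deg
  cos(250 deg) = -0.3420, sin(250 deg) = -0.9397
  joint[3] = (-12.8242, 1.0155) + 2.7 * (-0.3420, -0.9397) = (-12.8242 + -0.9235, 1.0155 + -2.5372) = (-13.7476, -1.5217)
End effector: (-13.7476, -1.5217)

Answer: -13.7476 -1.5217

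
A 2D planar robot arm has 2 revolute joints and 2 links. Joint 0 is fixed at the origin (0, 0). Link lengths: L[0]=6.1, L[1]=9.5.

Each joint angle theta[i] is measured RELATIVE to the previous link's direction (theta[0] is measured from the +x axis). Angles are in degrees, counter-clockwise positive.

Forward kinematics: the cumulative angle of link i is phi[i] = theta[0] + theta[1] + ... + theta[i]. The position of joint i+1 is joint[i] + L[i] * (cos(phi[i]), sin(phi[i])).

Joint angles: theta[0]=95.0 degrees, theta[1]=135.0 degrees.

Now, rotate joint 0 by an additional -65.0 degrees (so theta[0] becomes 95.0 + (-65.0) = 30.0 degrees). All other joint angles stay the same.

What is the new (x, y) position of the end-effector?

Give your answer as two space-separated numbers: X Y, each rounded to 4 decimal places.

joint[0] = (0.0000, 0.0000)  (base)
link 0: phi[0] = 30 = 30 deg
  cos(30 deg) = 0.8660, sin(30 deg) = 0.5000
  joint[1] = (0.0000, 0.0000) + 6.1 * (0.8660, 0.5000) = (0.0000 + 5.2828, 0.0000 + 3.0500) = (5.2828, 3.0500)
link 1: phi[1] = 30 + 135 = 165 deg
  cos(165 deg) = -0.9659, sin(165 deg) = 0.2588
  joint[2] = (5.2828, 3.0500) + 9.5 * (-0.9659, 0.2588) = (5.2828 + -9.1763, 3.0500 + 2.4588) = (-3.8935, 5.5088)
End effector: (-3.8935, 5.5088)

Answer: -3.8935 5.5088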